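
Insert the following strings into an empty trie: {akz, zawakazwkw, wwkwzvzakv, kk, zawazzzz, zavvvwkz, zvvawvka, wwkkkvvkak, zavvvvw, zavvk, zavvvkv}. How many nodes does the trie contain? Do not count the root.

54

Insert word by word; a character creates a node only if that edge doesn't already exist:
  "akz" → 3 new (a, k, z)
  "zawakazwkw" → 10 new (z, a, w, a, k, a, z, w, k, w)
  "wwkwzvzakv" → 10 new (w, w, k, w, z, v, z, a, k, v)
  "kk" → 2 new (k, k)
  "zawazzzz" → prefix "zawa" already present; 4 new (z, z, z, z)
  "zavvvwkz" → prefix "za" already present; 6 new (v, v, v, w, k, z)
  "zvvawvka" → prefix "z" already present; 7 new (v, v, a, w, v, k, a)
  "wwkkkvvkak" → prefix "wwk" already present; 7 new (k, k, v, v, k, a, k)
  "zavvvvw" → prefix "zavvv" already present; 2 new (v, w)
  "zavvk" → prefix "zavv" already present; 1 new (k)
  "zavvvkv" → prefix "zavvv" already present; 2 new (k, v)
Total nodes = 3 + 10 + 10 + 2 + 4 + 6 + 7 + 7 + 2 + 1 + 2 = 54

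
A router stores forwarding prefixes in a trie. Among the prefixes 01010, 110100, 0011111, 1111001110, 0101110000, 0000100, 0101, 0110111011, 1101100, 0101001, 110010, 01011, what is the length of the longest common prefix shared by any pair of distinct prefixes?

5

The deepest shared node is where two words last agree before diverging.
"01010" and "0101001" agree on "01010" (5 characters) before diverging; nothing deeper is shared.
Longest shared-prefix length: 5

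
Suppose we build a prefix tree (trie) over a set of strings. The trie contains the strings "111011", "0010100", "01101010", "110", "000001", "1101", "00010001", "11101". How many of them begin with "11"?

Filter for entries beginning with "11":
Words under "11": 110, 1101, 11101, 111011
Count: 4

4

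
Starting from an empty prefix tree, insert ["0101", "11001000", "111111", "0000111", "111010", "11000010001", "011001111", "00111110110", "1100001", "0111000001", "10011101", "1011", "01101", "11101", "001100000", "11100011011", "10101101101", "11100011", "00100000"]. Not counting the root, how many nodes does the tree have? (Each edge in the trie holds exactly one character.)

Insert word by word; a character creates a node only if that edge doesn't already exist:
  "0101" → 4 new (0, 1, 0, 1)
  "11001000" → 8 new (1, 1, 0, 0, 1, 0, 0, 0)
  "111111" → prefix "11" already present; 4 new (1, 1, 1, 1)
  "0000111" → prefix "0" already present; 6 new (0, 0, 0, 1, 1, 1)
  "111010" → prefix "111" already present; 3 new (0, 1, 0)
  "11000010001" → prefix "1100" already present; 7 new (0, 0, 1, 0, 0, 0, 1)
  "011001111" → prefix "01" already present; 7 new (1, 0, 0, 1, 1, 1, 1)
  "00111110110" → prefix "00" already present; 9 new (1, 1, 1, 1, 1, 0, 1, 1, 0)
  "1100001" → prefix "1100001" already present; 0 new (none)
  "0111000001" → prefix "011" already present; 7 new (1, 0, 0, 0, 0, 0, 1)
  "10011101" → prefix "1" already present; 7 new (0, 0, 1, 1, 1, 0, 1)
  "1011" → prefix "10" already present; 2 new (1, 1)
  "01101" → prefix "0110" already present; 1 new (1)
  "11101" → prefix "11101" already present; 0 new (none)
  "001100000" → prefix "0011" already present; 5 new (0, 0, 0, 0, 0)
  "11100011011" → prefix "1110" already present; 7 new (0, 0, 1, 1, 0, 1, 1)
  "10101101101" → prefix "101" already present; 8 new (0, 1, 1, 0, 1, 1, 0, 1)
  "11100011" → prefix "11100011" already present; 0 new (none)
  "00100000" → prefix "001" already present; 5 new (0, 0, 0, 0, 0)
Total nodes = 4 + 8 + 4 + 6 + 3 + 7 + 7 + 9 + 0 + 7 + 7 + 2 + 1 + 0 + 5 + 7 + 8 + 0 + 5 = 90

90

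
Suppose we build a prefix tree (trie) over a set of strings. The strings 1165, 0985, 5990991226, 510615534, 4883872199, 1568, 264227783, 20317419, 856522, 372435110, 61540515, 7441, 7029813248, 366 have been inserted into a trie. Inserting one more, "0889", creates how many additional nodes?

"0" is already a path in the trie; the remaining "889" must be added.
So 4 − 1 = 3 new nodes.

3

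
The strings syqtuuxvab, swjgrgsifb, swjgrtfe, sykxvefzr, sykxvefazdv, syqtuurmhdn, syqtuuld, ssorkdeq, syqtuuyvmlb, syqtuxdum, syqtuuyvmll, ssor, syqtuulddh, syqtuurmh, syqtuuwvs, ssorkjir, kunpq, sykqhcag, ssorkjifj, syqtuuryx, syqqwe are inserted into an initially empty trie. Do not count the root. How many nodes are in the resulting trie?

82

Trace insertions, counting only characters that open a new branch:
  "syqtuuxvab" → 10 new (s, y, q, t, u, u, x, v, a, b)
  "swjgrgsifb" → prefix "s" already present; 9 new (w, j, g, r, g, s, i, f, b)
  "swjgrtfe" → prefix "swjgr" already present; 3 new (t, f, e)
  "sykxvefzr" → prefix "sy" already present; 7 new (k, x, v, e, f, z, r)
  "sykxvefazdv" → prefix "sykxvef" already present; 4 new (a, z, d, v)
  "syqtuurmhdn" → prefix "syqtuu" already present; 5 new (r, m, h, d, n)
  "syqtuuld" → prefix "syqtuu" already present; 2 new (l, d)
  "ssorkdeq" → prefix "s" already present; 7 new (s, o, r, k, d, e, q)
  "syqtuuyvmlb" → prefix "syqtuu" already present; 5 new (y, v, m, l, b)
  "syqtuxdum" → prefix "syqtu" already present; 4 new (x, d, u, m)
  "syqtuuyvmll" → prefix "syqtuuyvml" already present; 1 new (l)
  "ssor" → prefix "ssor" already present; 0 new (none)
  "syqtuulddh" → prefix "syqtuuld" already present; 2 new (d, h)
  "syqtuurmh" → prefix "syqtuurmh" already present; 0 new (none)
  "syqtuuwvs" → prefix "syqtuu" already present; 3 new (w, v, s)
  "ssorkjir" → prefix "ssork" already present; 3 new (j, i, r)
  "kunpq" → 5 new (k, u, n, p, q)
  "sykqhcag" → prefix "syk" already present; 5 new (q, h, c, a, g)
  "ssorkjifj" → prefix "ssorkji" already present; 2 new (f, j)
  "syqtuuryx" → prefix "syqtuur" already present; 2 new (y, x)
  "syqqwe" → prefix "syq" already present; 3 new (q, w, e)
Total nodes = 10 + 9 + 3 + 7 + 4 + 5 + 2 + 7 + 5 + 4 + 1 + 0 + 2 + 0 + 3 + 3 + 5 + 5 + 2 + 2 + 3 = 82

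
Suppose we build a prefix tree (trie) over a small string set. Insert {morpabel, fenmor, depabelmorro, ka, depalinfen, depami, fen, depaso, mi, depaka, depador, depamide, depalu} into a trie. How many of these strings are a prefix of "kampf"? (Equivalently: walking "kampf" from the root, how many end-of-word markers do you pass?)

Walk "kampf" from the root; an end-of-word marker is hit whenever a stored word is a prefix of "kampf".
Prefixes of the query that are stored words: "ka"
Count: 1

1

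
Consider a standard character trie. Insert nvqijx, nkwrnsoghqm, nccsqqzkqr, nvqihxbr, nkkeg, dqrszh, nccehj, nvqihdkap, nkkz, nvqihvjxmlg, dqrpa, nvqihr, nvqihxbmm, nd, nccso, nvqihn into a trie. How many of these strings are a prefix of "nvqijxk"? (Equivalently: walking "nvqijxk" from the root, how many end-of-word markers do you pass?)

1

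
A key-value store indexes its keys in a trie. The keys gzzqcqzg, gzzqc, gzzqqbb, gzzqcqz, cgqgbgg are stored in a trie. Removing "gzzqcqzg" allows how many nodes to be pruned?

1

A node on "gzzqcqzg"'s path can go only if nothing else ends at it or branches off below it.
The suffix "g" (1 node) is used only by "gzzqcqzg"; "gzzqcqz" is itself a stored word, so pruning stops there.
Nodes removed: 1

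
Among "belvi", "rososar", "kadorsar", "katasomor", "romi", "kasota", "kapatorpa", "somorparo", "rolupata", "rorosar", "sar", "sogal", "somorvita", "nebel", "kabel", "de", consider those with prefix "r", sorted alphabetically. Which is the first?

Words with prefix "r", in lexicographic order: "rolupata", "romi", "rorosar", "rososar"
Position 1: rolupata

rolupata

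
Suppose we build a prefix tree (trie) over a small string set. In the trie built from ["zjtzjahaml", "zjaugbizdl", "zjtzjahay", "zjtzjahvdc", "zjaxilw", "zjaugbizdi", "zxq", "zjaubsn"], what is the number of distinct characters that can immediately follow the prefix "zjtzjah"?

Walk "zjtzjah" from the root, arriving at one node.
Characters that immediately follow "zjtzjah" among the stored strings: {a, v}.
That node has 2 child edges.

2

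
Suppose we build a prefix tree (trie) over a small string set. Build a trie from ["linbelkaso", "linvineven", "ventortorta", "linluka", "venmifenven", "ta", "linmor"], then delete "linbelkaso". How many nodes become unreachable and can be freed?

7

Walk "linbelkaso" from the leaf back toward the root, removing each node that no remaining word uses.
The suffix "belkaso" (7 nodes) is used only by "linbelkaso"; the node for "lin" still has the child "v", so pruning stops there.
Nodes removed: 7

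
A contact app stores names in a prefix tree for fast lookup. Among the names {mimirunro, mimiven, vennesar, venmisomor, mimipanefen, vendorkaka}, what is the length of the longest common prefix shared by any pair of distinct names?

4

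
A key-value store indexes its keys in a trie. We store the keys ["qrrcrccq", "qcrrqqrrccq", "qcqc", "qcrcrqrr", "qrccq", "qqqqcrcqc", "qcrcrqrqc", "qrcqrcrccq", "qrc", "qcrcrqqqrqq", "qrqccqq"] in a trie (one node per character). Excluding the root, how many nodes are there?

For each word, the new-node count is its length minus the longest prefix already in the trie:
  "qrrcrccq" → 8 new (q, r, r, c, r, c, c, q)
  "qcrrqqrrccq" → prefix "q" already present; 10 new (c, r, r, q, q, r, r, c, c, q)
  "qcqc" → prefix "qc" already present; 2 new (q, c)
  "qcrcrqrr" → prefix "qcr" already present; 5 new (c, r, q, r, r)
  "qrccq" → prefix "qr" already present; 3 new (c, c, q)
  "qqqqcrcqc" → prefix "q" already present; 8 new (q, q, q, c, r, c, q, c)
  "qcrcrqrqc" → prefix "qcrcrqr" already present; 2 new (q, c)
  "qrcqrcrccq" → prefix "qrc" already present; 7 new (q, r, c, r, c, c, q)
  "qrc" → prefix "qrc" already present; 0 new (none)
  "qcrcrqqqrqq" → prefix "qcrcrq" already present; 5 new (q, q, r, q, q)
  "qrqccqq" → prefix "qr" already present; 5 new (q, c, c, q, q)
Total nodes = 8 + 10 + 2 + 5 + 3 + 8 + 2 + 7 + 0 + 5 + 5 = 55

55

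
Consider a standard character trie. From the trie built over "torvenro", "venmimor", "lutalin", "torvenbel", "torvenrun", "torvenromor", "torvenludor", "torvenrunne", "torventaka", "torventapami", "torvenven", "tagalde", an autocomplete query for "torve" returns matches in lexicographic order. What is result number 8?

torventapami

Filter for "torve…" and sort: "torvenbel", "torvenludor", "torvenro", "torvenromor", "torvenrun", "torvenrunne", "torventaka", "torventapami", "torvenven"
Position 8: torventapami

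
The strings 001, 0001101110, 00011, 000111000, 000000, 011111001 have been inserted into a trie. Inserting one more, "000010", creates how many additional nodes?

2

"0000" is already a path in the trie; the remaining "10" must be added.
Each of the 2 remaining characters creates one node.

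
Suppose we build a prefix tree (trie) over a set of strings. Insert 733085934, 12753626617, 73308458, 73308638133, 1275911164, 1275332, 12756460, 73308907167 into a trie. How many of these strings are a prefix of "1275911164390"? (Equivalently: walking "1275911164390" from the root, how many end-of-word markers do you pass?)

1

Traverse "1275911164390" character by character; count nodes along the way that are marked as word ends.
Prefixes of the query that are stored words: "1275911164"
Count: 1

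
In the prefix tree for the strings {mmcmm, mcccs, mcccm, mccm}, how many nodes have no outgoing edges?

Leaves are exactly the stored words that no other stored word extends.
Those words: "mcccm", "mcccs", "mccm", "mmcmm"
Leaf count: 4

4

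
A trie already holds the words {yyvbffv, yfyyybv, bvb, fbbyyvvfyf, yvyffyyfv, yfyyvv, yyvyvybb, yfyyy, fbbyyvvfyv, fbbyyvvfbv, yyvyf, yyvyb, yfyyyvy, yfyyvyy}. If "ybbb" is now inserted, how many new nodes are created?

Walking "ybbb" from the root, the first 1 characters ("y") follow existing edges; "b" is the first miss.
So 4 − 1 = 3 new nodes.

3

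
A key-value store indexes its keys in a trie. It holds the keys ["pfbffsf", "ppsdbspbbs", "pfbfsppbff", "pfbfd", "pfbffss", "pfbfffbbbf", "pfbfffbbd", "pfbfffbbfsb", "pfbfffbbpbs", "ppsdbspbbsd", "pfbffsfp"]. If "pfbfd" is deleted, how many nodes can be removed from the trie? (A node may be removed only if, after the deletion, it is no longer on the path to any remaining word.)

After clearing the end-marker at "pfbfd", prune upward until reaching a node still needed by another word.
The suffix "d" (1 node) is used only by "pfbfd"; the node for "pfbf" still has the child "f", so pruning stops there.
Nodes removed: 1

1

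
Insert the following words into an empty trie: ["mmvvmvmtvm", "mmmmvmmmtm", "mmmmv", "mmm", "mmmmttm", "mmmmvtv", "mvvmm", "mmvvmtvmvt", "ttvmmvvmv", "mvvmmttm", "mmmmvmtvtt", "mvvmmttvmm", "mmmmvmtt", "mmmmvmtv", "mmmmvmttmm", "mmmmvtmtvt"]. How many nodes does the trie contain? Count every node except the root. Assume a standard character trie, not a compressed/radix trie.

58

Insert word by word; a character creates a node only if that edge doesn't already exist:
  "mmvvmvmtvm" → 10 new (m, m, v, v, m, v, m, t, v, m)
  "mmmmvmmmtm" → prefix "mm" already present; 8 new (m, m, v, m, m, m, t, m)
  "mmmmv" → prefix "mmmmv" already present; 0 new (none)
  "mmm" → prefix "mmm" already present; 0 new (none)
  "mmmmttm" → prefix "mmmm" already present; 3 new (t, t, m)
  "mmmmvtv" → prefix "mmmmv" already present; 2 new (t, v)
  "mvvmm" → prefix "m" already present; 4 new (v, v, m, m)
  "mmvvmtvmvt" → prefix "mmvvm" already present; 5 new (t, v, m, v, t)
  "ttvmmvvmv" → 9 new (t, t, v, m, m, v, v, m, v)
  "mvvmmttm" → prefix "mvvmm" already present; 3 new (t, t, m)
  "mmmmvmtvtt" → prefix "mmmmvm" already present; 4 new (t, v, t, t)
  "mvvmmttvmm" → prefix "mvvmmtt" already present; 3 new (v, m, m)
  "mmmmvmtt" → prefix "mmmmvmt" already present; 1 new (t)
  "mmmmvmtv" → prefix "mmmmvmtv" already present; 0 new (none)
  "mmmmvmttmm" → prefix "mmmmvmtt" already present; 2 new (m, m)
  "mmmmvtmtvt" → prefix "mmmmvt" already present; 4 new (m, t, v, t)
Total nodes = 10 + 8 + 0 + 0 + 3 + 2 + 4 + 5 + 9 + 3 + 4 + 3 + 1 + 0 + 2 + 4 = 58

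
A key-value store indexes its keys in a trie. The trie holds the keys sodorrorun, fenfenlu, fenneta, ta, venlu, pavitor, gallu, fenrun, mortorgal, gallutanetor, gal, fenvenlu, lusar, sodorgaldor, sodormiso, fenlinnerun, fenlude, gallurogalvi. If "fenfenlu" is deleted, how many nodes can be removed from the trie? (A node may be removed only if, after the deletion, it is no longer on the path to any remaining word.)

5

Walk "fenfenlu" from the leaf back toward the root, removing each node that no remaining word uses.
The suffix "fenlu" (5 nodes) is used only by "fenfenlu"; the node for "fen" still has the child "n", so pruning stops there.
Nodes removed: 5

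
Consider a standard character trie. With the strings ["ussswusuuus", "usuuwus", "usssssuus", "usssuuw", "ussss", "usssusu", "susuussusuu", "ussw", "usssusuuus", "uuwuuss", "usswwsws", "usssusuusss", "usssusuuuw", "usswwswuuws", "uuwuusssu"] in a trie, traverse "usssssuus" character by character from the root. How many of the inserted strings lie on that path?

Check each prefix of "usssssuus" against the stored set — each match is an end-marker on the path.
Prefixes of the query that are stored words: "ussss", "usssssuus"
Count: 2

2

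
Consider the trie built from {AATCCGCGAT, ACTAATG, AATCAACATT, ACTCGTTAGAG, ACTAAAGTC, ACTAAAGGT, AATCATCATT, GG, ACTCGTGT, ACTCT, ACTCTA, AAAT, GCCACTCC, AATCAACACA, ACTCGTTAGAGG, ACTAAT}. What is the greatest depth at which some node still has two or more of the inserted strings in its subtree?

11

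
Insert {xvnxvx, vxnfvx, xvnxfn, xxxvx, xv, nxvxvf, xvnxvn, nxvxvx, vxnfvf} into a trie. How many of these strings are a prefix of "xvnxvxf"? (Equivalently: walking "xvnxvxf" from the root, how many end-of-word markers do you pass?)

2

Traverse "xvnxvxf" character by character; count nodes along the way that are marked as word ends.
Prefixes of the query that are stored words: "xv", "xvnxvx"
Count: 2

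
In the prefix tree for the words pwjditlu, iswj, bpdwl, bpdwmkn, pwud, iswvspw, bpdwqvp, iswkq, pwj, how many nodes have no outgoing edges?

8

A leaf is a node with no children — equivalently, the end of a word that is not a proper prefix of any other stored word.
Those words: "bpdwl", "bpdwmkn", "bpdwqvp", "iswj", "iswkq", "iswvspw", "pwjditlu", "pwud"
Leaf count: 8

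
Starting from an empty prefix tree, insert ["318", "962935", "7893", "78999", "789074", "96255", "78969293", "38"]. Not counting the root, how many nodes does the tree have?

Trie structure (* marks end of a word):
(root)
├─ 3
│  ├─ 1
│  │  └─ 8 *
│  └─ 8 *
├─ 7
│  └─ 8
│     └─ 9
│        ├─ 0
│        │  └─ 7
│        │     └─ 4 *
│        ├─ 3 *
│        ├─ 6
│        │  └─ 9
│        │     └─ 2
│        │        └─ 9
│        │           └─ 3 *
│        └─ 9
│           └─ 9 *
└─ 9
   └─ 6
      └─ 2
         ├─ 5
         │  └─ 5 *
         └─ 9
            └─ 3
               └─ 5 *
Counting every labelled node above: 26.

26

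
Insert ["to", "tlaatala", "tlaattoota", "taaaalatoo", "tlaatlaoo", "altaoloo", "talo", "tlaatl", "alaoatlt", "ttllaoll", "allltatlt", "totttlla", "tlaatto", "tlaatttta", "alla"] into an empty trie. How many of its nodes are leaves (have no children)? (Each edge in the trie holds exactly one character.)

Leaves are exactly the stored words that no other stored word extends.
Those words: "alaoatlt", "alla", "allltatlt", "altaoloo", "taaaalatoo", "talo", "tlaatala", "tlaatlaoo", "tlaattoota", "tlaatttta", "totttlla", "ttllaoll"
Leaf count: 12

12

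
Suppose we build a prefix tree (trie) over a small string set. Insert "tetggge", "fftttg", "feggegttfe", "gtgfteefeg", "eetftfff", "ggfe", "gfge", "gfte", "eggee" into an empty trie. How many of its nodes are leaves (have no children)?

A leaf is a node with no children — equivalently, the end of a word that is not a proper prefix of any other stored word.
Those words: "eetftfff", "eggee", "feggegttfe", "fftttg", "gfge", "gfte", "ggfe", "gtgfteefeg", "tetggge"
Leaf count: 9

9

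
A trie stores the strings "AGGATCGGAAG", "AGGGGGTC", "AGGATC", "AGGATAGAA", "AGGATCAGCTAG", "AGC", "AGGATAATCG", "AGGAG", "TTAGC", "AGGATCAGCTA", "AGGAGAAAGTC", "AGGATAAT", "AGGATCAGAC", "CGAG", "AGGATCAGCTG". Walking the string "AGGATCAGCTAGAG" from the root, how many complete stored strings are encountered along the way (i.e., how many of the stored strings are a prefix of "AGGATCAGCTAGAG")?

3

Traverse "AGGATCAGCTAGAG" character by character; count nodes along the way that are marked as word ends.
Prefixes of the query that are stored words: "AGGATC", "AGGATCAGCTA", "AGGATCAGCTAG"
Count: 3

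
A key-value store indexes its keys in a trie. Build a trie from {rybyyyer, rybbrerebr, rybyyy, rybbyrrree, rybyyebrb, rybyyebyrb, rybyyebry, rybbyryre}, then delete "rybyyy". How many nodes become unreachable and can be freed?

0

Walk "rybyyy" from the leaf back toward the root, removing each node that no remaining word uses.
Every node on "rybyyy" is still needed (e.g. by "rybyyyer"), so nothing is freed.
Nodes removed: 0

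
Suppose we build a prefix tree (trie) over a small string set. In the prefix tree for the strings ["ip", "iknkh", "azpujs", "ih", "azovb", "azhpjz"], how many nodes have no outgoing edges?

Leaves are exactly the stored words that no other stored word extends.
Those words: "azhpjz", "azovb", "azpujs", "ih", "iknkh", "ip"
Leaf count: 6

6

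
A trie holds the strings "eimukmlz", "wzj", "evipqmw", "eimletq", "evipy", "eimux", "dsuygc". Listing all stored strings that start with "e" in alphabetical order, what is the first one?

Words with prefix "e", in lexicographic order: "eimletq", "eimukmlz", "eimux", "evipqmw", "evipy"
The 1st is eimletq.

eimletq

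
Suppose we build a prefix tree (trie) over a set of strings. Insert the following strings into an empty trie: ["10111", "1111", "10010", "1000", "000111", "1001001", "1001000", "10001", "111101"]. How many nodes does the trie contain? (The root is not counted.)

24

For each word, the new-node count is its length minus the longest prefix already in the trie:
  "10111" → 5 new (1, 0, 1, 1, 1)
  "1111" → prefix "1" already present; 3 new (1, 1, 1)
  "10010" → prefix "10" already present; 3 new (0, 1, 0)
  "1000" → prefix "100" already present; 1 new (0)
  "000111" → 6 new (0, 0, 0, 1, 1, 1)
  "1001001" → prefix "10010" already present; 2 new (0, 1)
  "1001000" → prefix "100100" already present; 1 new (0)
  "10001" → prefix "1000" already present; 1 new (1)
  "111101" → prefix "1111" already present; 2 new (0, 1)
Total nodes = 5 + 3 + 3 + 1 + 6 + 2 + 1 + 1 + 2 = 24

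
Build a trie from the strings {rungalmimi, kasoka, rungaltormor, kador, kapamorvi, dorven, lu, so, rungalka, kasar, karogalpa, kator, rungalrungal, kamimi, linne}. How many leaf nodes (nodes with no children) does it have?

Leaves are exactly the stored words that no other stored word extends.
Those words: "dorven", "kador", "kamimi", "kapamorvi", "karogalpa", "kasar", "kasoka", "kator", "linne", "lu", "rungalka", "rungalmimi", "rungalrungal", "rungaltormor", "so"
Leaf count: 15

15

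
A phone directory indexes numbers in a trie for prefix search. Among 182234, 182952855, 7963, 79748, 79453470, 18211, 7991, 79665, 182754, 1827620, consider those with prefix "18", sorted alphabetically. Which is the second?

182234

Words with prefix "18", in lexicographic order: "18211", "182234", "182754", "1827620", "182952855"
Position 2: 182234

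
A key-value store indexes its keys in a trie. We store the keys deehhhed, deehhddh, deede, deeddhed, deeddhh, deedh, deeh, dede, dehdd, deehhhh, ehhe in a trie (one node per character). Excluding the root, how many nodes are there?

Insert word by word; a character creates a node only if that edge doesn't already exist:
  "deehhhed" → 8 new (d, e, e, h, h, h, e, d)
  "deehhddh" → prefix "deehh" already present; 3 new (d, d, h)
  "deede" → prefix "dee" already present; 2 new (d, e)
  "deeddhed" → prefix "deed" already present; 4 new (d, h, e, d)
  "deeddhh" → prefix "deeddh" already present; 1 new (h)
  "deedh" → prefix "deed" already present; 1 new (h)
  "deeh" → prefix "deeh" already present; 0 new (none)
  "dede" → prefix "de" already present; 2 new (d, e)
  "dehdd" → prefix "de" already present; 3 new (h, d, d)
  "deehhhh" → prefix "deehhh" already present; 1 new (h)
  "ehhe" → 4 new (e, h, h, e)
Total nodes = 8 + 3 + 2 + 4 + 1 + 1 + 0 + 2 + 3 + 1 + 4 = 29

29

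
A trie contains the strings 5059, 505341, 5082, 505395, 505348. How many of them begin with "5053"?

3

Filter for entries beginning with "5053":
Matches: "505341", "505348", "505395"
Count: 3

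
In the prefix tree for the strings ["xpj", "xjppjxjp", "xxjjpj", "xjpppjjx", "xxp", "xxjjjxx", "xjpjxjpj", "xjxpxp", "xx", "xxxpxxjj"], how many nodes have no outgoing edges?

9

Leaves are exactly the stored words that no other stored word extends.
Those words: "xjpjxjpj", "xjppjxjp", "xjpppjjx", "xjxpxp", "xpj", "xxjjjxx", "xxjjpj", "xxp", "xxxpxxjj"
Leaf count: 9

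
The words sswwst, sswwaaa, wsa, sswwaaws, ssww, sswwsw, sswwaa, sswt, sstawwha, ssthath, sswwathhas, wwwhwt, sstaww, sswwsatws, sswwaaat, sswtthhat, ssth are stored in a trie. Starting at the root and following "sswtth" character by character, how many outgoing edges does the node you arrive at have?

The children of the "sswtth" node are the distinct next characters among strings starting with "sswtth".
Characters that immediately follow "sswtth" among the stored strings: {h}.
That node has 1 child edge.

1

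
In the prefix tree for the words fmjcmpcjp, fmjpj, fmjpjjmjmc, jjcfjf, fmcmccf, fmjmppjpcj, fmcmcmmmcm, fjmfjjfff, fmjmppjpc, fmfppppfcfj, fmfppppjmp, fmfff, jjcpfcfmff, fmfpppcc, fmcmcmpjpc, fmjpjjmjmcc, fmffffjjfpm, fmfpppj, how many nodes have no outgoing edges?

A leaf is a node with no children — equivalently, the end of a word that is not a proper prefix of any other stored word.
Those words: "fjmfjjfff", "fmcmccf", "fmcmcmmmcm", "fmcmcmpjpc", "fmffffjjfpm", "fmfpppcc", "fmfpppj", "fmfppppfcfj", "fmfppppjmp", "fmjcmpcjp", "fmjmppjpcj", "fmjpjjmjmcc", "jjcfjf", "jjcpfcfmff"
Leaf count: 14

14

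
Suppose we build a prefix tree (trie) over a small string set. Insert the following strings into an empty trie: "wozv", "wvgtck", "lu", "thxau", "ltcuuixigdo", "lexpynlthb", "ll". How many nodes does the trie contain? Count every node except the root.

36

Trie structure (* marks end of a word):
(root)
├─ l
│  ├─ e
│  │  └─ x
│  │     └─ p
│  │        └─ y
│  │           └─ n
│  │              └─ l
│  │                 └─ t
│  │                    └─ h
│  │                       └─ b *
│  ├─ l *
│  ├─ t
│  │  └─ c
│  │     └─ u
│  │        └─ u
│  │           └─ i
│  │              └─ x
│  │                 └─ i
│  │                    └─ g
│  │                       └─ d
│  │                          └─ o *
│  └─ u *
├─ t
│  └─ h
│     └─ x
│        └─ a
│           └─ u *
└─ w
   ├─ o
   │  └─ z
   │     └─ v *
   └─ v
      └─ g
         └─ t
            └─ c
               └─ k *
Counting every labelled node above: 36.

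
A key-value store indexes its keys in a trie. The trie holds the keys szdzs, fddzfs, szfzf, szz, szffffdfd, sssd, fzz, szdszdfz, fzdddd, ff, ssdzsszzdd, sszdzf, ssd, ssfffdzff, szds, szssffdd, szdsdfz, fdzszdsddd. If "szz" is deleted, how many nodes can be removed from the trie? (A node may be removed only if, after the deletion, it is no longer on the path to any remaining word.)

Walk "szz" from the leaf back toward the root, removing each node that no remaining word uses.
The suffix "z" (1 node) is used only by "szz"; the node for "sz" still has the child "d", so pruning stops there.
Nodes removed: 1

1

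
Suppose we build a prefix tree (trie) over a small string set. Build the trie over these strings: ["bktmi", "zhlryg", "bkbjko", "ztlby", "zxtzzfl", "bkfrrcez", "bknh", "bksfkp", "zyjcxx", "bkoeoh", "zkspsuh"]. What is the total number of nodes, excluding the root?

52

Trace insertions, counting only characters that open a new branch:
  "bktmi" → 5 new (b, k, t, m, i)
  "zhlryg" → 6 new (z, h, l, r, y, g)
  "bkbjko" → prefix "bk" already present; 4 new (b, j, k, o)
  "ztlby" → prefix "z" already present; 4 new (t, l, b, y)
  "zxtzzfl" → prefix "z" already present; 6 new (x, t, z, z, f, l)
  "bkfrrcez" → prefix "bk" already present; 6 new (f, r, r, c, e, z)
  "bknh" → prefix "bk" already present; 2 new (n, h)
  "bksfkp" → prefix "bk" already present; 4 new (s, f, k, p)
  "zyjcxx" → prefix "z" already present; 5 new (y, j, c, x, x)
  "bkoeoh" → prefix "bk" already present; 4 new (o, e, o, h)
  "zkspsuh" → prefix "z" already present; 6 new (k, s, p, s, u, h)
Total nodes = 5 + 6 + 4 + 4 + 6 + 6 + 2 + 4 + 5 + 4 + 6 = 52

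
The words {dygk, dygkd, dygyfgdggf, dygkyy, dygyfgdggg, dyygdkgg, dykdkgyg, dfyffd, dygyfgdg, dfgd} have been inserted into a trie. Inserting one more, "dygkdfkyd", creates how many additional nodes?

4

Walking "dygkdfkyd" from the root, the first 5 characters ("dygkd") follow existing edges; "f" is the first miss.
So 9 − 5 = 4 new nodes.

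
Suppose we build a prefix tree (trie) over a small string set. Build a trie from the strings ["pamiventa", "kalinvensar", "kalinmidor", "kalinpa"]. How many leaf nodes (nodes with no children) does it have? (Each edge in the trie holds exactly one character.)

4

Leaves are exactly the stored words that no other stored word extends.
Those words: "kalinmidor", "kalinpa", "kalinvensar", "pamiventa"
Leaf count: 4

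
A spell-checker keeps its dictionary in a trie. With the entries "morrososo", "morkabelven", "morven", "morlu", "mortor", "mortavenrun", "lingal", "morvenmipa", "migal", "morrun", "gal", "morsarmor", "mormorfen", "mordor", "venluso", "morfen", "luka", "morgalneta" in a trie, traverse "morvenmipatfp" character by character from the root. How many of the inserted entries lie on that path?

2

Walk "morvenmipatfp" from the root; an end-of-word marker is hit whenever a stored word is a prefix of "morvenmipatfp".
Prefixes of the query that are stored words: "morven", "morvenmipa"
Count: 2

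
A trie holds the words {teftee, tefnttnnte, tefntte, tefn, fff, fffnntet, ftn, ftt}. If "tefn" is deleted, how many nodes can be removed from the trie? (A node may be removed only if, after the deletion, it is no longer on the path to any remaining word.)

After clearing the end-marker at "tefn", prune upward until reaching a node still needed by another word.
Every node on "tefn" is still needed (e.g. by "tefnttnnte"), so nothing is freed.
Nodes removed: 0

0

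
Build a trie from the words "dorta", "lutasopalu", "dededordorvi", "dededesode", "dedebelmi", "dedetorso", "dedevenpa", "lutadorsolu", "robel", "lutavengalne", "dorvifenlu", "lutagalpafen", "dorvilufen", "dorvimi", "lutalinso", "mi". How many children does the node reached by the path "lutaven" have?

1

Follow the path "lutaven" to its node, then look at its outgoing edges.
Distinct next characters after "lutaven": g.
That node has 1 child edge.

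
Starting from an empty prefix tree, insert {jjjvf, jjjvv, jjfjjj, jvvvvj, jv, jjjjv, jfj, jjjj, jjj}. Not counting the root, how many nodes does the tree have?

19

Trace insertions, counting only characters that open a new branch:
  "jjjvf" → 5 new (j, j, j, v, f)
  "jjjvv" → prefix "jjjv" already present; 1 new (v)
  "jjfjjj" → prefix "jj" already present; 4 new (f, j, j, j)
  "jvvvvj" → prefix "j" already present; 5 new (v, v, v, v, j)
  "jv" → prefix "jv" already present; 0 new (none)
  "jjjjv" → prefix "jjj" already present; 2 new (j, v)
  "jfj" → prefix "j" already present; 2 new (f, j)
  "jjjj" → prefix "jjjj" already present; 0 new (none)
  "jjj" → prefix "jjj" already present; 0 new (none)
Total nodes = 5 + 1 + 4 + 5 + 0 + 2 + 2 + 0 + 0 = 19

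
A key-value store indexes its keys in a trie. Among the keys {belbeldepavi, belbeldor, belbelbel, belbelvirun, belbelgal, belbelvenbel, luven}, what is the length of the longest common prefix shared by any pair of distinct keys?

7

Equivalently: take the maximum, over all pairs, of their longest common prefix length.
e.g. "belbeldepavi" and "belbeldor" share the prefix "belbeld" of length 7; no pair shares a longer one.
Longest shared-prefix length: 7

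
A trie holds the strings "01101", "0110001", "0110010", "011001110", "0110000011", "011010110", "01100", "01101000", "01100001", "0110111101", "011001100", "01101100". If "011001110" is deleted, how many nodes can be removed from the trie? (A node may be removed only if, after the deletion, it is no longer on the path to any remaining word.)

2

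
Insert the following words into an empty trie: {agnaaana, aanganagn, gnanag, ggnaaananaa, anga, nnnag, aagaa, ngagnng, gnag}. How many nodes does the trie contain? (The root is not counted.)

50

For each word, the new-node count is its length minus the longest prefix already in the trie:
  "agnaaana" → 8 new (a, g, n, a, a, a, n, a)
  "aanganagn" → prefix "a" already present; 8 new (a, n, g, a, n, a, g, n)
  "gnanag" → 6 new (g, n, a, n, a, g)
  "ggnaaananaa" → prefix "g" already present; 10 new (g, n, a, a, a, n, a, n, a, a)
  "anga" → prefix "a" already present; 3 new (n, g, a)
  "nnnag" → 5 new (n, n, n, a, g)
  "aagaa" → prefix "aa" already present; 3 new (g, a, a)
  "ngagnng" → prefix "n" already present; 6 new (g, a, g, n, n, g)
  "gnag" → prefix "gna" already present; 1 new (g)
Total nodes = 8 + 8 + 6 + 10 + 3 + 5 + 3 + 6 + 1 = 50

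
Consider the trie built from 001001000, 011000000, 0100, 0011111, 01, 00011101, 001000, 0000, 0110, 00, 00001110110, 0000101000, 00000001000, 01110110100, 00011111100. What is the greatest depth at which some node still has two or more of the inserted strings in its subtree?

6

Look for the deepest trie node that still has at least two words in its subtree.
"00011101" and "00011111100" agree on "000111" (6 characters) before diverging; nothing deeper is shared.
Longest shared-prefix length: 6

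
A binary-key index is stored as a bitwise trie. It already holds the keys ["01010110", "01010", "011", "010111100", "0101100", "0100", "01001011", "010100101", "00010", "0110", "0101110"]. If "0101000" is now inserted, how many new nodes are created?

1

"010100" is already a path in the trie; the remaining "0" must be added.
New nodes needed: |"0101000"| − 6 = 7 − 6 = 1.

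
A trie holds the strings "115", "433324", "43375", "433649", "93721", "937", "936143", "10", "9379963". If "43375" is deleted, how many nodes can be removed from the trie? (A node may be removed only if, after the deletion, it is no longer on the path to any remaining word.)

A node on "43375"'s path can go only if nothing else ends at it or branches off below it.
The suffix "75" (2 nodes) is used only by "43375"; the node for "433" still has the child "3", so pruning stops there.
Nodes removed: 2

2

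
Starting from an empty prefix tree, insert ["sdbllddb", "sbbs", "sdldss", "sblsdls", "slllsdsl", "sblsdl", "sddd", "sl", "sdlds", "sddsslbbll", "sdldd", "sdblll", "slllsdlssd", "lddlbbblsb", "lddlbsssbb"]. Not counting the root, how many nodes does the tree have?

For each word, the new-node count is its length minus the longest prefix already in the trie:
  "sdbllddb" → 8 new (s, d, b, l, l, d, d, b)
  "sbbs" → prefix "s" already present; 3 new (b, b, s)
  "sdldss" → prefix "sd" already present; 4 new (l, d, s, s)
  "sblsdls" → prefix "sb" already present; 5 new (l, s, d, l, s)
  "slllsdsl" → prefix "s" already present; 7 new (l, l, l, s, d, s, l)
  "sblsdl" → prefix "sblsdl" already present; 0 new (none)
  "sddd" → prefix "sd" already present; 2 new (d, d)
  "sl" → prefix "sl" already present; 0 new (none)
  "sdlds" → prefix "sdlds" already present; 0 new (none)
  "sddsslbbll" → prefix "sdd" already present; 7 new (s, s, l, b, b, l, l)
  "sdldd" → prefix "sdld" already present; 1 new (d)
  "sdblll" → prefix "sdbll" already present; 1 new (l)
  "slllsdlssd" → prefix "slllsd" already present; 4 new (l, s, s, d)
  "lddlbbblsb" → 10 new (l, d, d, l, b, b, b, l, s, b)
  "lddlbsssbb" → prefix "lddlb" already present; 5 new (s, s, s, b, b)
Total nodes = 8 + 3 + 4 + 5 + 7 + 0 + 2 + 0 + 0 + 7 + 1 + 1 + 4 + 10 + 5 = 57

57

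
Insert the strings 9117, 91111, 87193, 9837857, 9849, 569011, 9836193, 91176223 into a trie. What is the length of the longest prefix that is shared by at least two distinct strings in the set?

Look for the deepest trie node that still has at least two words in its subtree.
e.g. "9117" and "91176223" share the prefix "9117" of length 4; no pair shares a longer one.
Longest shared-prefix length: 4

4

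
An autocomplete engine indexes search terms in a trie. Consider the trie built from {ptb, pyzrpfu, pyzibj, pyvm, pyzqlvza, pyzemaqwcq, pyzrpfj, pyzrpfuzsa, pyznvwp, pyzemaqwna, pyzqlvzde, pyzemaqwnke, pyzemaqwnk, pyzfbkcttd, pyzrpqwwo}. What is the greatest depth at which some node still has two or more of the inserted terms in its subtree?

10

Look for the deepest trie node that still has at least two words in its subtree.
"pyzemaqwnk" and "pyzemaqwnke" agree on "pyzemaqwnk" (10 characters) before diverging; nothing deeper is shared.
Longest shared-prefix length: 10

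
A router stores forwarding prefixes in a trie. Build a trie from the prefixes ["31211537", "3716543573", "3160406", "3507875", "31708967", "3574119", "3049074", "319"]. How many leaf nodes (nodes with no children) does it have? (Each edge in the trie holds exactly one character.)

Leaves are exactly the stored words that no other stored word extends.
Those words: "3049074", "31211537", "3160406", "31708967", "319", "3507875", "3574119", "3716543573"
Leaf count: 8

8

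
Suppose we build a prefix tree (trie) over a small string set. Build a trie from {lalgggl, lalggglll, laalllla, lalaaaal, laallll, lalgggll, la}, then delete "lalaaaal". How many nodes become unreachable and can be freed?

A node on "lalaaaal"'s path can go only if nothing else ends at it or branches off below it.
The suffix "aaaal" (5 nodes) is used only by "lalaaaal"; the node for "lal" still has the child "g", so pruning stops there.
Nodes removed: 5

5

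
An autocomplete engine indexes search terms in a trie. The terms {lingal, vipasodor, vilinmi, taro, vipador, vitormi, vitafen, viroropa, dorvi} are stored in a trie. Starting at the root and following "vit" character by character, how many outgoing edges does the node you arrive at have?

Walk "vit" from the root, arriving at one node.
Characters that immediately follow "vit" among the stored strings: {a, o}.
That node has 2 child edges.

2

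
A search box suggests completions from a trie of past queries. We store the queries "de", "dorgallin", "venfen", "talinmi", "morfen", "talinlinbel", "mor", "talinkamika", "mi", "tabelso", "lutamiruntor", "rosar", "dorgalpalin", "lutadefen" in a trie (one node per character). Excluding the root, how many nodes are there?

For each word, the new-node count is its length minus the longest prefix already in the trie:
  "de" → 2 new (d, e)
  "dorgallin" → prefix "d" already present; 8 new (o, r, g, a, l, l, i, n)
  "venfen" → 6 new (v, e, n, f, e, n)
  "talinmi" → 7 new (t, a, l, i, n, m, i)
  "morfen" → 6 new (m, o, r, f, e, n)
  "talinlinbel" → prefix "talin" already present; 6 new (l, i, n, b, e, l)
  "mor" → prefix "mor" already present; 0 new (none)
  "talinkamika" → prefix "talin" already present; 6 new (k, a, m, i, k, a)
  "mi" → prefix "m" already present; 1 new (i)
  "tabelso" → prefix "ta" already present; 5 new (b, e, l, s, o)
  "lutamiruntor" → 12 new (l, u, t, a, m, i, r, u, n, t, o, r)
  "rosar" → 5 new (r, o, s, a, r)
  "dorgalpalin" → prefix "dorgal" already present; 5 new (p, a, l, i, n)
  "lutadefen" → prefix "luta" already present; 5 new (d, e, f, e, n)
Total nodes = 2 + 8 + 6 + 7 + 6 + 6 + 0 + 6 + 1 + 5 + 12 + 5 + 5 + 5 = 74

74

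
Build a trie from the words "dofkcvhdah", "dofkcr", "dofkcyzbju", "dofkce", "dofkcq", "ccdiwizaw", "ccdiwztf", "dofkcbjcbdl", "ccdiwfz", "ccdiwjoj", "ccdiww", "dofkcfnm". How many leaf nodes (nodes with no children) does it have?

12

Leaves are exactly the stored words that no other stored word extends.
Those words: "ccdiwfz", "ccdiwizaw", "ccdiwjoj", "ccdiww", "ccdiwztf", "dofkcbjcbdl", "dofkce", "dofkcfnm", "dofkcq", "dofkcr", "dofkcvhdah", "dofkcyzbju"
Leaf count: 12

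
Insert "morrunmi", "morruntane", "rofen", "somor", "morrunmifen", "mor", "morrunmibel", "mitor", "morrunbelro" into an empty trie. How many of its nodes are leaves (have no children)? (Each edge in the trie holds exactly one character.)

7

Leaves are exactly the stored words that no other stored word extends.
Those words: "mitor", "morrunbelro", "morrunmibel", "morrunmifen", "morruntane", "rofen", "somor"
Leaf count: 7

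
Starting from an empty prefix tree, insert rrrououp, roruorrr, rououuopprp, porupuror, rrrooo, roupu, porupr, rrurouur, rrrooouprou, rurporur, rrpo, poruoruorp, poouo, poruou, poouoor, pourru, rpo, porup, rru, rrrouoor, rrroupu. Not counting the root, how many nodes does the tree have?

80

Count nodes per top-level branch (shared prefixes stored once):
  'p'-branch (poouo, poouoor, poruoruorp, poruou, porup, porupr, porupuror, pourru): 26 nodes
  'r'-branch (roruorrr, rououuopprp, roupu, rpo, rrpo, rrrooo, rrrooouprou, rrrouoor, rrrououp, rrroupu, rru, rrurouur, rurporur): 54 nodes
Sum: 80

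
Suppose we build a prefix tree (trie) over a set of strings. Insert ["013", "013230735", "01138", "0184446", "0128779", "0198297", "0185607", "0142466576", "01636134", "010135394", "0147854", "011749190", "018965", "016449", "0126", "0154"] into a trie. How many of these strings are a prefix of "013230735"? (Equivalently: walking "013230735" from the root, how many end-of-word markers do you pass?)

Walk "013230735" from the root; an end-of-word marker is hit whenever a stored word is a prefix of "013230735".
Prefixes of the query that are stored words: "013", "013230735"
Count: 2

2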